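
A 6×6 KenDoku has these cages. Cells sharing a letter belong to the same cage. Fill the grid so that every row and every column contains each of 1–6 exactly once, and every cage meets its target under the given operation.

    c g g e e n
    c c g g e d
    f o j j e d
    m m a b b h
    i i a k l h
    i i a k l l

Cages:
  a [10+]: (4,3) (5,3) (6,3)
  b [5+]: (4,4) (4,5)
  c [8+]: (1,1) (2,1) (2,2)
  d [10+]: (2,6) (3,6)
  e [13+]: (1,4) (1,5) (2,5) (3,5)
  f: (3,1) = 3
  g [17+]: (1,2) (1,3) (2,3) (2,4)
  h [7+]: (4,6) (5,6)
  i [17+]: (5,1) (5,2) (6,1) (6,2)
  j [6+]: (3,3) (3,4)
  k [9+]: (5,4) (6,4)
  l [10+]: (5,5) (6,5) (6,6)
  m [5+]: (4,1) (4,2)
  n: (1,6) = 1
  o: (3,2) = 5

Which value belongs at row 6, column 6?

3

N is a freebie, so (1,6) = 1.
Cage f is a single given cell, which forces (3,1) = 3.
O is a freebie, leaving (3,2) = 5.
The only place for 1 in row 3 is (3,5).
The only place for 6 in row 3 is (3,6).
Column 6 already has 6, so (2,6) = 4.
The only place for 6 in row 4 is (4,3).
In row 4, 5 can only go at (4,6), so (4,6) = 5.
5 is placed in column 6; hence (5,6) = 2.
Column 6 already has 2, leaving (6,6) = 3.
Cage a has sum 10; hence (5,3) = 3.
3 is placed in row 5, which forces (5,5) = 5.
Row 6 now contains 3, leaving (6,3) = 1.
5 is placed in row 5, leaving (5,4) = 4.
Cage k's pair has sum 9, so (6,4) = 5.
Cage l needs sum 10; hence (6,5) = 2.
Cage j needs two cells with sum 6, so (3,3) = 4.
Column 4 now contains 4; hence (3,4) = 2.
2 is placed in column 4, which forces (4,4) = 1.
The 4 cells of cage g must have sum 17, so (1,2) = 4.
2 is placed in column 4, which forces (1,4) = 3.
The 4 cells of cage e must have sum 13, so (1,5) = 6.
2 is placed in column 4; hence (2,4) = 6.
Cage e has sum 13; hence (2,5) = 3.
The two cells of cage m must have sum 5, which forces (4,1) = 2.
Cage m needs two cells with sum 5; hence (4,2) = 3.
The two cells of cage b must have sum 5, which forces (4,5) = 4.
4 is placed in column 2, leaving (6,2) = 6.
Column 1 now contains 2, so (1,1) = 5.
5 is placed in row 1, so (1,3) = 2.
Cage c has sum 8, so (2,1) = 1.
Cage c needs sum 8, which forces (2,2) = 2.
2 is placed in column 3; hence (2,3) = 5.
The 4 cells of cage i must have sum 17, leaving (5,1) = 6.
Column 2 already has 6; hence (5,2) = 1.
Row 6 now contains 6; hence (6,1) = 4.
The full grid is 5 4 2 3 6 1 / 1 2 5 6 3 4 / 3 5 4 2 1 6 / 2 3 6 1 4 5 / 6 1 3 4 5 2 / 4 6 1 5 2 3.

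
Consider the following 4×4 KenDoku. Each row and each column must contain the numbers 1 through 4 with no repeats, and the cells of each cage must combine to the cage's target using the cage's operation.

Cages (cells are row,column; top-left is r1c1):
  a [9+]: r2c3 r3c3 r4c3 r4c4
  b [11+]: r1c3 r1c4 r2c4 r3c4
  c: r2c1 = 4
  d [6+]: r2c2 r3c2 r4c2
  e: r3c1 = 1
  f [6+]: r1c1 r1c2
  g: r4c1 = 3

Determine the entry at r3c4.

C is a freebie, so r2c1 = 4.
Cage e is given, leaving r3c1 = 1.
Cage g is a single given cell; hence r4c1 = 3.
4 is placed in column 1, leaving r1c1 = 2.
Cage f's pair has sum 6, leaving r1c2 = 4.
Row 1 already has 4, which forces r1c3 = 3.
Row 1 now contains 3, leaving r1c4 = 1.
Column 4 already has 1; hence r4c4 = 2.
2 is placed in column 4; hence r2c4 = 3.
Cage b has sum 11, so r3c4 = 4.
2 is placed in row 4, which forces r4c2 = 1.
Row 4 already has 1, leaving r4c3 = 4.
3 is placed in row 2, which forces r2c2 = 2.
The 4 cells of cage a must have sum 9, which forces r2c3 = 1.
Cage d needs sum 6, so r3c2 = 3.
4 is placed in row 3, which forces r3c3 = 2.
The full grid is 2 4 3 1 / 4 2 1 3 / 1 3 2 4 / 3 1 4 2.

4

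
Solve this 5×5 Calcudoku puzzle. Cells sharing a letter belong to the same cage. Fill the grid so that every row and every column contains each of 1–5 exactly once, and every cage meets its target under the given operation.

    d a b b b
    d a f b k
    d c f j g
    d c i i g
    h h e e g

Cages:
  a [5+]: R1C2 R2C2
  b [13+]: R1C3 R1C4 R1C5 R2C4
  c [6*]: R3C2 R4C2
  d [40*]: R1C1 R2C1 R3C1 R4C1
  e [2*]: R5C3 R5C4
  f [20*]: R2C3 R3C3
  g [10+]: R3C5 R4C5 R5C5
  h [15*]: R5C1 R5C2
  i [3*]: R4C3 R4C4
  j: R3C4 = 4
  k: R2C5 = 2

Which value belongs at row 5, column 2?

K is a freebie; hence R2C5 = 2.
Cage j is given; hence R3C4 = 4.
Cage f's pair has product 20, which forces R2C3 = 4.
Row 3 now contains 4; hence R3C3 = 5.
Row 3 now contains 5; hence R3C5 = 1.
1 is placed in row 3, leaving R3C1 = 2.
Row 3 already has 2, leaving R3C2 = 3.
Column 2 already has 3, leaving R4C2 = 2.
Column 2 already has 3, which forces R5C2 = 5.
5 is placed in row 5; hence R5C5 = 4.
Column 2 now contains 2, which forces R1C2 = 4.
Column 2 already has 3, leaving R2C2 = 1.
Column 5 now contains 4, so R4C5 = 5.
5 is placed in row 5, so R5C1 = 3.
The 4 cells of cage d must have product 40, leaving R1C1 = 1.
The 4 cells of cage b must have sum 13, which forces R1C3 = 2.
Cage b needs sum 13; hence R1C4 = 5.
Column 5 already has 5, so R1C5 = 3.
Row 2 already has 1, which forces R2C1 = 5.
Cage b has sum 13, leaving R2C4 = 3.
The 4 cells of cage d must have product 40; hence R4C1 = 4.
Column 4 now contains 3, so R4C4 = 1.
2 is placed in column 3; hence R5C3 = 1.
Column 4 now contains 1; hence R5C4 = 2.
1 is placed in row 4, so R4C3 = 3.
The full grid is 1 4 2 5 3 / 5 1 4 3 2 / 2 3 5 4 1 / 4 2 3 1 5 / 3 5 1 2 4.

5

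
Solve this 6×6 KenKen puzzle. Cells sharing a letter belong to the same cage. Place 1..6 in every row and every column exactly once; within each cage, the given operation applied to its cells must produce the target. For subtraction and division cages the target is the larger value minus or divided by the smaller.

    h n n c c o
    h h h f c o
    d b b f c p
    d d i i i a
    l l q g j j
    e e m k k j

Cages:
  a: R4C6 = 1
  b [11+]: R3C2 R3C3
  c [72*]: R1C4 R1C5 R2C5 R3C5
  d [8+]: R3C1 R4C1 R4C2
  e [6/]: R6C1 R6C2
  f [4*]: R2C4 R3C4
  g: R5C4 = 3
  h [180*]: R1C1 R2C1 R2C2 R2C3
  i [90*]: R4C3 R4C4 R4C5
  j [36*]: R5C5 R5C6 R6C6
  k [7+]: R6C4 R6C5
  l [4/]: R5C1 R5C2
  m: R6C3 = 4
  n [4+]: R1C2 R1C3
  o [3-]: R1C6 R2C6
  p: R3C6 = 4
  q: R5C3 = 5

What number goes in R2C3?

Cage p is given, which forces R3C6 = 4.
Cage a is given, so R4C6 = 1.
Q is a freebie; hence R5C3 = 5.
Cage g is given, which forces R5C4 = 3.
Cage m is given, which forces R6C3 = 4.
Cage f's pair has product 4, which forces R2C4 = 4.
The two cells of cage b must have sum 11, which forces R3C2 = 5.
Column 3 already has 5, leaving R3C3 = 6.
Row 3 already has 4, which forces R3C4 = 1.
Column 3 now contains 6, leaving R4C3 = 3.
Cage j has product 36, leaving R6C6 = 3.
The two cells of cage n must have sum 4; hence R1C2 = 3.
Column 3 now contains 3, leaving R1C3 = 1.
Column 2 now contains 3; hence R2C2 = 6.
Column 3 now contains 1; hence R2C3 = 2.
2 is placed in row 2, leaving R2C6 = 5.
The 3 cells of cage d must have sum 8, so R3C1 = 2.
2 is placed in row 3, leaving R3C5 = 3.
Cage d has sum 8, so R4C1 = 4.
The 3 cells of cage d must have sum 8, so R4C2 = 2.
Column 1 already has 4, so R5C1 = 1.
Row 5 now contains 1, so R5C2 = 4.
Column 1 already has 1, which forces R6C1 = 6.
Column 2 already has 6, so R6C2 = 1.
Column 1 now contains 6; hence R1C1 = 5.
The 4 cells of cage c must have product 72, leaving R1C4 = 6.
Cage c needs product 72; hence R1C5 = 4.
5 is placed in column 6, so R1C6 = 2.
Row 2 already has 5; hence R2C1 = 3.
3 is placed in column 5, which forces R2C5 = 1.
Column 4 now contains 6; hence R4C4 = 5.
Row 4 already has 5, which forces R4C5 = 6.
Column 5 already has 6, which forces R5C5 = 2.
Column 6 already has 2, leaving R5C6 = 6.
Column 4 now contains 5, so R6C4 = 2.
Column 5 already has 2, leaving R6C5 = 5.
Completed grid: 5 3 1 6 4 2 / 3 6 2 4 1 5 / 2 5 6 1 3 4 / 4 2 3 5 6 1 / 1 4 5 3 2 6 / 6 1 4 2 5 3.

2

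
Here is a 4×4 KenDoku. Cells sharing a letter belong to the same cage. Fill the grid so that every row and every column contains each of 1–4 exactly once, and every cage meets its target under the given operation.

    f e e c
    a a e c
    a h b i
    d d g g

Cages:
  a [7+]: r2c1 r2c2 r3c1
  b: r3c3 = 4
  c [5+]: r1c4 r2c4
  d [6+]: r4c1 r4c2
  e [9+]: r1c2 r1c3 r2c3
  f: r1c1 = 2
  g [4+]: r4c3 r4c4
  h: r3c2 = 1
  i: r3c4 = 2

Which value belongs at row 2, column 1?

Cage f is given, leaving r1c1 = 2.
Cage h is a single given cell; hence r3c2 = 1.
Cage b is given, so r3c3 = 4.
Cage i is a single given cell; hence r3c4 = 2.
Column 1 now contains 2; hence r4c1 = 4.
Row 4 now contains 4, which forces r4c2 = 2.
Cage e has sum 9; hence r1c2 = 4.
Cage e has sum 9, so r1c3 = 3.
4 is placed in row 1, so r1c4 = 1.
Cage a needs sum 7, so r2c1 = 1.
Cage a needs sum 7, leaving r2c2 = 3.
Cage e has sum 9, leaving r2c3 = 2.
1 is placed in column 4; hence r2c4 = 4.
Row 3 already has 4, which forces r3c1 = 3.
Column 3 now contains 3, so r4c3 = 1.
1 is placed in column 4; hence r4c4 = 3.
The full grid is 2 4 3 1 / 1 3 2 4 / 3 1 4 2 / 4 2 1 3.

1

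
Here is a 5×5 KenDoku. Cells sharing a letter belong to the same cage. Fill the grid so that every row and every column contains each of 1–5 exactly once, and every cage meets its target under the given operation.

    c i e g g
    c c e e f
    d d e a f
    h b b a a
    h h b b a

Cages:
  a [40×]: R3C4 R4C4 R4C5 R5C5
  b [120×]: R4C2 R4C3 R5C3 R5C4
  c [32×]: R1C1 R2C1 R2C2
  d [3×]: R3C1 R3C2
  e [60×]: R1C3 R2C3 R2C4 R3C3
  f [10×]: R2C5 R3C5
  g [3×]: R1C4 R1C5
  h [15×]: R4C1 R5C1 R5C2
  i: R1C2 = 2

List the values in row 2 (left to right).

The 3 cells of cage c must have product 32; hence R1C1 = 4.
Cage i is given, so R1C2 = 2.
Cage c needs product 32, so R2C1 = 2.
Cage c has product 32, so R2C2 = 4.
Row 2 now contains 2, leaving R2C5 = 5.
Column 5 now contains 5, so R3C5 = 2.
The 4 cells of cage e must have product 60; hence R1C3 = 5.
Cage e has product 60; hence R3C3 = 4.
The 4 cells of cage a must have product 40; hence R3C4 = 5.
Cage a has product 40; hence R4C4 = 2.
Cage b has product 120; hence R4C2 = 5.
2 is placed in row 4, leaving R4C3 = 3.
Cage b has product 120, which forces R5C3 = 2.
The 4 cells of cage b must have product 120, which forces R5C4 = 4.
Row 5 already has 4, which forces R5C5 = 1.
The two cells of cage g must have product 3; hence R1C4 = 1.
Column 5 already has 1, leaving R1C5 = 3.
Column 3 already has 3, leaving R2C3 = 1.
The 4 cells of cage e must have product 60; hence R2C4 = 3.
Row 4 now contains 3, leaving R4C1 = 1.
Column 5 already has 1, leaving R4C5 = 4.
Cage h needs product 15, which forces R5C1 = 5.
Row 5 already has 1, so R5C2 = 3.
1 is placed in column 1, leaving R3C1 = 3.
Column 2 already has 3; hence R3C2 = 1.
Filled in: 4 2 5 1 3 / 2 4 1 3 5 / 3 1 4 5 2 / 1 5 3 2 4 / 5 3 2 4 1.

2 4 1 3 5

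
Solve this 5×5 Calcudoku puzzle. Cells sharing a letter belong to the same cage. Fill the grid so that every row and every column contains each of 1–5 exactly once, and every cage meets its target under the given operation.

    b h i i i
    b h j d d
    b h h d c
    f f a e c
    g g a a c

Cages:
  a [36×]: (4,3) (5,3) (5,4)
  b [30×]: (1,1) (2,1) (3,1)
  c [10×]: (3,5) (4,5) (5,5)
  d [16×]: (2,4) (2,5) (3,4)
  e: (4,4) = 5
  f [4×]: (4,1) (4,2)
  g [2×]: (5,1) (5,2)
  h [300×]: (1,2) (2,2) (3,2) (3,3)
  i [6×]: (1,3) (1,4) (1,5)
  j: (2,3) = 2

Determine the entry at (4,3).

J is a freebie; hence (2,3) = 2.
2 is placed in row 2, so (2,5) = 4.
Cage h has product 300; hence (3,3) = 5.
The 3 cells of cage a must have product 36, so (4,3) = 3.
Cage e is a single given cell, leaving (4,4) = 5.
Cage a needs product 36; hence (5,3) = 4.
The 3 cells of cage a must have product 36, so (5,4) = 3.
Column 3 already has 3, which forces (1,3) = 1.
Cage i needs product 6, so (1,4) = 2.
Cage i needs product 6, leaving (1,5) = 3.
Row 2 already has 4, so (2,4) = 1.
Cage d has product 16; hence (3,4) = 4.
Cage c needs product 10; hence (5,5) = 5.
3 is placed in row 1, leaving (1,1) = 5.
Cage h has product 300, so (1,2) = 4.
Cage b needs product 30; hence (2,1) = 3.
Cage h has product 300, so (2,2) = 5.
The 3 cells of cage b must have product 30, so (3,1) = 2.
Row 3 now contains 4; hence (3,2) = 3.
2 is placed in row 3, leaving (3,5) = 1.
Column 2 already has 4; hence (4,2) = 1.
1 is placed in column 5, which forces (4,5) = 2.
Column 1 already has 2, leaving (5,1) = 1.
Column 2 now contains 1, leaving (5,2) = 2.
1 is placed in row 4, leaving (4,1) = 4.
Completed grid: 5 4 1 2 3 / 3 5 2 1 4 / 2 3 5 4 1 / 4 1 3 5 2 / 1 2 4 3 5.

3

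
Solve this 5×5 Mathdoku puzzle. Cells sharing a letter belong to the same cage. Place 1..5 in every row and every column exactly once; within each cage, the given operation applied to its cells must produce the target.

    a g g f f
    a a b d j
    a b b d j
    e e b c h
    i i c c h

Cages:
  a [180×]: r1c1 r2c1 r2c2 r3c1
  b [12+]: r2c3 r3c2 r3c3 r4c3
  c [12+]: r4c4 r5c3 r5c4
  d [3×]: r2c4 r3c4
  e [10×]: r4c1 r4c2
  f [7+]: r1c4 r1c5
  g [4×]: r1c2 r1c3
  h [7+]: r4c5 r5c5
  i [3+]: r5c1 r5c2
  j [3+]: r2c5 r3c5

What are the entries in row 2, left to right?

4 3 5 1 2

Cage a has product 180, so r2c2 = 3.
Row 2 now contains 3; hence r2c4 = 1.
Row 2 now contains 1, which forces r2c5 = 2.
1 is placed in column 4, so r3c4 = 3.
Column 5 now contains 2; hence r3c5 = 1.
Cage a has product 180, so r1c1 = 3.
3 is placed in row 1; hence r1c5 = 5.
Cage b has sum 12; hence r4c3 = 1.
The two cells of cage g must have product 4, which forces r1c2 = 1.
Column 3 already has 1; hence r1c3 = 4.
The two cells of cage f must have sum 7, so r1c4 = 2.
Column 3 now contains 4; hence r2c3 = 5.
Column 3 now contains 5, which forces r3c3 = 2.
Column 2 now contains 1, so r5c2 = 2.
Column 3 now contains 5, which forces r5c3 = 3.
Row 5 already has 3; hence r5c5 = 4.
Row 2 already has 5; hence r2c1 = 4.
The 4 cells of cage a must have product 180; hence r3c1 = 5.
Cage b needs sum 12, which forces r3c2 = 4.
Cage e needs two cells with product 10, which forces r4c1 = 2.
Column 2 now contains 2, leaving r4c2 = 5.
Cage c needs sum 12; hence r4c4 = 4.
4 is placed in column 5, leaving r4c5 = 3.
Row 5 already has 2; hence r5c1 = 1.
Row 5 now contains 4, leaving r5c4 = 5.
Completed grid: 3 1 4 2 5 / 4 3 5 1 2 / 5 4 2 3 1 / 2 5 1 4 3 / 1 2 3 5 4.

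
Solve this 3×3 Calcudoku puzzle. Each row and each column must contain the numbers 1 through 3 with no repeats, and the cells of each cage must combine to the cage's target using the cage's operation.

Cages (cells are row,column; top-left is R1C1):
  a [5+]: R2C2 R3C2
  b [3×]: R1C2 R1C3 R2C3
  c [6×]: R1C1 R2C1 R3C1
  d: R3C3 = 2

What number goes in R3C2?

Cage b has product 3, leaving R1C2 = 1.
Cage b has product 3; hence R1C3 = 3.
Cage b needs product 3, which forces R2C3 = 1.
Cage d is given; hence R3C3 = 2.
Row 1 now contains 3, which forces R1C1 = 2.
The 3 cells of cage c must have product 6, leaving R2C1 = 3.
Cage a's pair has sum 5; hence R2C2 = 2.
Cage c needs product 6, so R3C1 = 1.
Row 3 now contains 2, leaving R3C2 = 3.
Completed grid: 2 1 3 / 3 2 1 / 1 3 2.

3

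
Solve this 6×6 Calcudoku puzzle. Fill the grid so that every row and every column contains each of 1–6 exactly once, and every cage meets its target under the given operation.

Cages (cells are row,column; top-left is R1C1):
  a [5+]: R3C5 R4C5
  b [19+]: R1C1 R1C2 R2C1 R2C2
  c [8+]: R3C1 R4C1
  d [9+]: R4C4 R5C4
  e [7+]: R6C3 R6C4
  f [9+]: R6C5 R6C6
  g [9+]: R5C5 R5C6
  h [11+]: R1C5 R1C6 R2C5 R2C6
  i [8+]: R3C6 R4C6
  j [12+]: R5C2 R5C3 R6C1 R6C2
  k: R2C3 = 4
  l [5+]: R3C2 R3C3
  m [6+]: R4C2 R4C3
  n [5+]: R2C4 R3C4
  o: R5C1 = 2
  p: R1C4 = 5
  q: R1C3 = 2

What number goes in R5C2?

Q is a freebie; hence R1C3 = 2.
Cage p is a single given cell; hence R1C4 = 5.
Cage k is given, leaving R2C3 = 4.
Cage o is a single given cell, which forces R5C1 = 2.
In row 3, 6 can only go at R3C6, so R3C6 = 6.
Cage i's pair has sum 8, which forces R4C6 = 2.
The only place for 5 in row 3 is R3C1.
Column 1 now contains 5; hence R4C1 = 3.
Row 4 already has 3, so R4C4 = 6.
Column 4 already has 6; hence R5C4 = 3.
The 4 cells of cage b must have sum 19; hence R1C1 = 4.
Cage b has sum 19, which forces R1C2 = 6.
Column 1 now contains 3; hence R2C1 = 6.
The 4 cells of cage b must have sum 19, so R2C2 = 3.
Cage n's pair has sum 5, leaving R2C4 = 1.
1 is placed in row 2; hence R2C6 = 5.
Cage n needs two cells with sum 5, so R3C4 = 4.
Row 3 already has 4, which forces R3C5 = 1.
Column 5 already has 1, leaving R4C5 = 4.
4 is placed in column 5, leaving R5C5 = 5.
Column 6 already has 5; hence R5C6 = 4.
Column 1 already has 6; hence R6C1 = 1.
Column 4 now contains 4, which forces R6C4 = 2.
5 is placed in column 5, leaving R6C5 = 6.
Column 6 now contains 4, which forces R6C6 = 3.
Column 5 already has 1, so R1C5 = 3.
Column 6 already has 3, so R1C6 = 1.
Row 2 already has 5, so R2C5 = 2.
Row 3 already has 4, so R3C2 = 2.
Row 3 already has 1; hence R3C3 = 3.
Row 5 already has 4, which forces R5C2 = 1.
Cage j needs sum 12, so R5C3 = 6.
Cage j needs sum 12; hence R6C2 = 4.
Row 6 now contains 3, leaving R6C3 = 5.
Column 2 now contains 1, so R4C2 = 5.
Column 3 already has 5, so R4C3 = 1.
Filled in: 4 6 2 5 3 1 / 6 3 4 1 2 5 / 5 2 3 4 1 6 / 3 5 1 6 4 2 / 2 1 6 3 5 4 / 1 4 5 2 6 3.

1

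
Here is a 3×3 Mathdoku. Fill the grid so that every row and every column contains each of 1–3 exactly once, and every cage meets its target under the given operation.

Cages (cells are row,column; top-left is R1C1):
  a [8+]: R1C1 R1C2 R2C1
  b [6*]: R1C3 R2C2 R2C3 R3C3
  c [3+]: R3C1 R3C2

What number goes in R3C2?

2

Cage a needs sum 8, leaving R1C1 = 2.
Cage a has sum 8, so R1C2 = 3.
Row 1 now contains 3; hence R1C3 = 1.
Cage a needs sum 8, leaving R2C1 = 3.
The 4 cells of cage b must have product 6; hence R2C2 = 1.
Row 2 now contains 3; hence R2C3 = 2.
Column 1 now contains 2, which forces R3C1 = 1.
Column 2 already has 1; hence R3C2 = 2.
2 is placed in column 3, which forces R3C3 = 3.
Completed grid: 2 3 1 / 3 1 2 / 1 2 3.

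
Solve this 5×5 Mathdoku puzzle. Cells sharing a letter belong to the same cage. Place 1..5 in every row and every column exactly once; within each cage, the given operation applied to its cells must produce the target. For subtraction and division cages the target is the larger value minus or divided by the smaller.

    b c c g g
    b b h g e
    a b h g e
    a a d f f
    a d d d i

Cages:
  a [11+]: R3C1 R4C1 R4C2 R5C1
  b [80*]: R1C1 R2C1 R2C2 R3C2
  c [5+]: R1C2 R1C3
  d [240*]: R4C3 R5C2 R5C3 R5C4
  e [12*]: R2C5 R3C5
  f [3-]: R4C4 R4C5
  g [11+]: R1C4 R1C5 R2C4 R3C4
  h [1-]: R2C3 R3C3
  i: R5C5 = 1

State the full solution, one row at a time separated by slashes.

4 2 3 1 5 / 1 5 2 3 4 / 5 4 1 2 3 / 3 1 4 5 2 / 2 3 5 4 1

Cage d needs product 240, so R4C3 = 4.
Cage i is given, leaving R5C5 = 1.
Row 5 needs a 2, and only R5C1 is open for it.
The only place for 5 in column 3 is R5C3.
The 4 cells of cage a must have sum 11; hence R3C1 = 5.
The 4 cells of cage b must have product 80, which forces R2C2 = 5.
The 4 cells of cage b must have product 80, leaving R3C2 = 4.
Row 3 now contains 4; hence R3C5 = 3.
Column 2 already has 4; hence R5C2 = 3.
3 is placed in row 5, which forces R5C4 = 4.
3 is placed in column 2; hence R1C2 = 2.
Cage c needs two cells with sum 5; hence R1C3 = 3.
Row 1 already has 2; hence R1C5 = 5.
Column 5 now contains 3, which forces R2C5 = 4.
Cage a needs sum 11, so R4C1 = 3.
3 is placed in column 2; hence R4C2 = 1.
5 is placed in column 5, leaving R4C5 = 2.
The 4 cells of cage b must have product 80, leaving R1C1 = 4.
Row 1 now contains 5, leaving R1C4 = 1.
Row 2 already has 4, which forces R2C1 = 1.
Row 2 already has 1, which forces R2C3 = 2.
The 4 cells of cage g must have sum 11; hence R2C4 = 3.
Column 3 now contains 2, which forces R3C3 = 1.
Cage g needs sum 11, which forces R3C4 = 2.
Row 4 already has 2, leaving R4C4 = 5.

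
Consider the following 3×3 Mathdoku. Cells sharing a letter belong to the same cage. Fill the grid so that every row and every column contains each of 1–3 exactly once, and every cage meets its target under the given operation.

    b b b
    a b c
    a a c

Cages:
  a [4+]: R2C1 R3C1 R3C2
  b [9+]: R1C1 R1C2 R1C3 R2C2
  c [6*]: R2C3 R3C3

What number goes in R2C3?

The 3 cells of cage a must have sum 4, so R2C1 = 1.
Cage b has sum 9, leaving R2C2 = 3.
3 is placed in row 2, so R2C3 = 2.
Cage a has sum 4, so R3C1 = 2.
The 3 cells of cage a must have sum 4, which forces R3C2 = 1.
Column 3 already has 2, so R3C3 = 3.
2 is placed in column 1, which forces R1C1 = 3.
Column 2 already has 1, so R1C2 = 2.
Column 3 already has 3, leaving R1C3 = 1.
The full grid is 3 2 1 / 1 3 2 / 2 1 3.

2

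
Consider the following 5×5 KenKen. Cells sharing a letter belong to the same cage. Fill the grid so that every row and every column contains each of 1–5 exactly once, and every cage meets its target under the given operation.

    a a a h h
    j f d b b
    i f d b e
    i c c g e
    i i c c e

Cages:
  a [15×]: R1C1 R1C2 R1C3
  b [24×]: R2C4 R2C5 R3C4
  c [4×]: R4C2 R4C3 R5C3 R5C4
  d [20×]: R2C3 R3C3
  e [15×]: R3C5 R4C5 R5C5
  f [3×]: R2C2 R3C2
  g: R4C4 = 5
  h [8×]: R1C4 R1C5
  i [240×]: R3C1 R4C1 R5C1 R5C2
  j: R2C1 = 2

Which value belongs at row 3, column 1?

5

J is a freebie, which forces R2C1 = 2.
Cage g is a single given cell, leaving R4C4 = 5.
Cage i has product 240, leaving R5C2 = 4.
The 3 cells of cage b must have product 24, so R3C4 = 2.
Column 4 already has 2, so R5C4 = 1.
Column 4 already has 2, which forces R1C4 = 4.
Cage h's pair has product 8, so R1C5 = 2.
4 is placed in column 4, leaving R2C4 = 3.
Row 2 now contains 3, which forces R2C5 = 4.
Cage c needs product 4, leaving R4C2 = 2.
Cage c has product 4, so R4C3 = 1.
1 is placed in row 4; hence R4C5 = 3.
1 is placed in row 5; hence R5C3 = 2.
Column 5 already has 3, which forces R5C5 = 5.
Row 2 now contains 3; hence R2C2 = 1.
Row 2 now contains 4; hence R2C3 = 5.
Cage i needs product 240, so R3C1 = 5.
Cage f needs two cells with product 3, leaving R3C2 = 3.
Cage d's pair has product 20, leaving R3C3 = 4.
Column 5 now contains 5, leaving R3C5 = 1.
Row 4 now contains 3, leaving R4C1 = 4.
Row 5 already has 5, so R5C1 = 3.
Column 1 now contains 3, so R1C1 = 1.
3 is placed in column 2, leaving R1C2 = 5.
Column 3 already has 5; hence R1C3 = 3.
The full grid is 1 5 3 4 2 / 2 1 5 3 4 / 5 3 4 2 1 / 4 2 1 5 3 / 3 4 2 1 5.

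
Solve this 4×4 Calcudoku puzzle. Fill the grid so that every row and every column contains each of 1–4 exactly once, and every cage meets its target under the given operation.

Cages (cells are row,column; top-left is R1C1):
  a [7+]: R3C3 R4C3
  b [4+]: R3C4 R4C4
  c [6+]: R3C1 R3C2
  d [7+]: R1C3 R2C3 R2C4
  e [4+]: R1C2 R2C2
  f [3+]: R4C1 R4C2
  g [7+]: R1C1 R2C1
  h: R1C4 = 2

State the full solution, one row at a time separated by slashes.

4 3 1 2 / 3 1 2 4 / 2 4 3 1 / 1 2 4 3

Cage h is a single given cell; hence R1C4 = 2.
In row 2, 2 can only go at R2C3, so R2C3 = 2.
Row 3 needs a 1, and only R3C4 is open for it.
The 3 cells of cage d must have sum 7, which forces R1C3 = 1.
Column 4 now contains 1, so R2C4 = 4.
Column 4 now contains 1; hence R4C4 = 3.
Cage g needs two cells with sum 7, which forces R1C1 = 4.
Row 1 now contains 1, leaving R1C2 = 3.
Row 2 already has 4, leaving R2C1 = 3.
The two cells of cage e must have sum 4, so R2C2 = 1.
Column 1 already has 4, leaving R3C1 = 2.
2 is placed in row 3, which forces R3C2 = 4.
Cage a's pair has sum 7, leaving R3C3 = 3.
Column 1 now contains 2, so R4C1 = 1.
1 is placed in column 2, so R4C2 = 2.
Row 4 now contains 3, so R4C3 = 4.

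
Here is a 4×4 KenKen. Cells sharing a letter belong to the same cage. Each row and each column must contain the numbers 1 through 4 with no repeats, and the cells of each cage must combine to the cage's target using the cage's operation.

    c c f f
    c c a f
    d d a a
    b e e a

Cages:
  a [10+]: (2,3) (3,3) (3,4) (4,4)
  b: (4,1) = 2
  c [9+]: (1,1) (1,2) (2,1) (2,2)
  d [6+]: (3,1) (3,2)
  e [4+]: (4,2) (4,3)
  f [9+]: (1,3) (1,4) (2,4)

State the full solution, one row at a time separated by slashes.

Cage b is given, so (4,1) = 2.
Column 1 now contains 2, leaving (3,1) = 4.
The two cells of cage d must have sum 6; hence (3,2) = 2.
Cage a has sum 10, leaving (2,3) = 2.
Cage a has sum 10, leaving (4,4) = 4.
Cage f has sum 9, leaving (1,3) = 4.
Cage f has sum 9, which forces (1,4) = 2.
Column 4 already has 4, which forces (2,4) = 3.
Column 4 already has 3, which forces (3,4) = 1.
Cage c needs sum 9, so (1,1) = 3.
Row 1 already has 4; hence (1,2) = 1.
3 is placed in row 2; hence (2,1) = 1.
Cage c needs sum 9; hence (2,2) = 4.
1 is placed in row 3; hence (3,3) = 3.
Column 2 already has 1, which forces (4,2) = 3.
Column 3 now contains 3, which forces (4,3) = 1.

3 1 4 2 / 1 4 2 3 / 4 2 3 1 / 2 3 1 4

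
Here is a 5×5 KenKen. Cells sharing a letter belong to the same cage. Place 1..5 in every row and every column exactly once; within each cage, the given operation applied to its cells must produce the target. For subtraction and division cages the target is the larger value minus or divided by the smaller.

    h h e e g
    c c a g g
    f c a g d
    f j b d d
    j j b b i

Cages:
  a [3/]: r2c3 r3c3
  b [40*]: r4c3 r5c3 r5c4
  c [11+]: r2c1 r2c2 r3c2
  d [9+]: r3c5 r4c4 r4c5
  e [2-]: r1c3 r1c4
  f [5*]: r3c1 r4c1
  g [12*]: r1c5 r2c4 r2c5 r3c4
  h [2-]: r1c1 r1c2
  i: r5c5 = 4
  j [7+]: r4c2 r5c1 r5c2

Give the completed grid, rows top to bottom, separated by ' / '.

Cage i is a single given cell; hence r5c5 = 4.
Cage b has product 40, so r4c3 = 4.
Cage j needs sum 7, which forces r4c2 = 3.
The 3 cells of cage j must have sum 7; hence r5c1 = 3.
Cage j has sum 7, which forces r5c2 = 1.
Row 4 needs a 2, and only r4c4 is open for it.
Cage d needs sum 9, leaving r3c5 = 2.
Cage d has sum 9; hence r4c5 = 5.
Cage b has product 40, leaving r5c3 = 2.
Column 4 now contains 2, leaving r5c4 = 5.
Cage f's pair has product 5, so r3c1 = 5.
Row 3 now contains 5, which forces r3c2 = 4.
Row 3 already has 4, which forces r3c4 = 1.
Row 4 now contains 5, so r4c1 = 1.
The two cells of cage h must have difference 2, leaving r1c1 = 4.
Column 2 now contains 4, leaving r1c2 = 2.
1 is placed in column 4, so r1c4 = 3.
Row 1 already has 3; hence r1c5 = 1.
Cage c has sum 11; hence r2c1 = 2.
Cage c has sum 11, so r2c2 = 5.
The two cells of cage a must have quotient 3, which forces r2c3 = 1.
1 is placed in column 4, which forces r2c4 = 4.
Column 5 already has 1, leaving r2c5 = 3.
Row 3 already has 1, leaving r3c3 = 3.
1 is placed in row 1, which forces r1c3 = 5.

4 2 5 3 1 / 2 5 1 4 3 / 5 4 3 1 2 / 1 3 4 2 5 / 3 1 2 5 4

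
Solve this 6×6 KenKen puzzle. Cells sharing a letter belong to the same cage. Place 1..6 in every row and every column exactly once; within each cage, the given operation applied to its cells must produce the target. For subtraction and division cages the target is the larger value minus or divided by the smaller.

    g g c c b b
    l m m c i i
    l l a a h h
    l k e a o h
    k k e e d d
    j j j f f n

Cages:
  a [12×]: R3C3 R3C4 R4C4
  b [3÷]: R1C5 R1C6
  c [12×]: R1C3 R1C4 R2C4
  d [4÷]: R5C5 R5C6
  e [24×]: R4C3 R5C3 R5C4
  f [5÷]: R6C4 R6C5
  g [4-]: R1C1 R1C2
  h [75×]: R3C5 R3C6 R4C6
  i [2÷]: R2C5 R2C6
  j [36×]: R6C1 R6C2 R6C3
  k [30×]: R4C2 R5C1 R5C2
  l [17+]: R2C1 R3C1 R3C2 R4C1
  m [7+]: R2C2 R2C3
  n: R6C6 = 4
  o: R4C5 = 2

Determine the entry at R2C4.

1

Cage h needs product 75, which forces R3C5 = 5.
Cage h has product 75; hence R3C6 = 3.
Cage o is a single given cell, leaving R4C5 = 2.
Cage h has product 75, leaving R4C6 = 5.
Column 5 now contains 5, so R6C5 = 1.
N is a freebie; hence R6C6 = 4.
Column 5 now contains 1, leaving R5C5 = 4.
Column 6 already has 4, leaving R5C6 = 1.
1 is placed in row 6, which forces R6C4 = 5.
Cage b needs two cells with quotient 3, leaving R1C5 = 6.
1 is placed in column 6, which forces R1C6 = 2.
Column 5 already has 4; hence R2C5 = 3.
The two cells of cage i must have quotient 2; hence R2C6 = 6.
Cage e needs product 24, so R4C3 = 4.
The only place for 4 in row 1 is R1C4.
Cage c needs product 12, which forces R1C3 = 3.
4 is placed in column 4, which forces R2C4 = 1.
Column 4 already has 1, leaving R4C4 = 6.
Column 3 already has 3; hence R5C3 = 2.
2 is placed in row 5; hence R5C4 = 3.
Column 3 already has 2, so R6C3 = 6.
Cage l has sum 17; hence R2C1 = 4.
Cage m needs two cells with sum 7; hence R2C2 = 2.
Column 3 already has 2, so R2C3 = 5.
Cage l has sum 17, leaving R3C1 = 6.
Cage l needs sum 17, so R3C2 = 4.
Column 3 now contains 6; hence R3C3 = 1.
Column 4 now contains 6; hence R3C4 = 2.
6 is placed in row 4; hence R4C1 = 3.
Cage k has product 30, leaving R4C2 = 1.
Column 1 now contains 6; hence R5C1 = 5.
5 is placed in row 5; hence R5C2 = 6.
Column 1 already has 3, leaving R6C1 = 2.
2 is placed in column 2; hence R6C2 = 3.
Column 1 already has 5, leaving R1C1 = 1.
Column 2 already has 1, leaving R1C2 = 5.
Completed grid: 1 5 3 4 6 2 / 4 2 5 1 3 6 / 6 4 1 2 5 3 / 3 1 4 6 2 5 / 5 6 2 3 4 1 / 2 3 6 5 1 4.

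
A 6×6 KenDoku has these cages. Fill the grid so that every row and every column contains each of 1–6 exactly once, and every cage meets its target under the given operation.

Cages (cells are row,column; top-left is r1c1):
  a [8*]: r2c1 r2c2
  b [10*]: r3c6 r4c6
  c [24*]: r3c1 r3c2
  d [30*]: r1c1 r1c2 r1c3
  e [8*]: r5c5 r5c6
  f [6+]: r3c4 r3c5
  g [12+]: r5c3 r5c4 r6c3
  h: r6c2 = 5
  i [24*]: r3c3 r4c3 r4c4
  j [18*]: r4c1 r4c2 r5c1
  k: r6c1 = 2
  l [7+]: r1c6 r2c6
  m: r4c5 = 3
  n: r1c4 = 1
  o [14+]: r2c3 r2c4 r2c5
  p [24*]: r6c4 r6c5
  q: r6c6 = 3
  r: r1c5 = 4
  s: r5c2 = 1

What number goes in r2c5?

Cage n is a single given cell; hence r1c4 = 1.
R is a freebie, which forces r1c5 = 4.
Cage m is a single given cell, leaving r4c5 = 3.
Cage s is given, leaving r5c2 = 1.
Column 5 already has 4, so r5c5 = 2.
Row 5 now contains 2, which forces r5c6 = 4.
Cage k is given, leaving r6c1 = 2.
Cage h is a single given cell, so r6c2 = 5.
Column 5 already has 4, so r6c5 = 6.
Cage q is a single given cell, so r6c6 = 3.
Column 1 already has 2, leaving r2c1 = 4.
Cage a needs two cells with product 8, which forces r2c2 = 2.
Column 5 now contains 6; hence r2c5 = 5.
Row 2 already has 5; hence r2c6 = 1.
Column 1 already has 4, leaving r3c1 = 6.
6 is placed in row 3, leaving r3c2 = 4.
Cage f needs two cells with sum 6, leaving r3c4 = 5.
Cage f needs two cells with sum 6, so r3c5 = 1.
5 is placed in row 3, so r3c6 = 2.
Cage j needs product 18; hence r4c1 = 1.
1 is placed in column 2, leaving r4c2 = 6.
2 is placed in column 6, so r4c6 = 5.
Cage j has product 18, which forces r5c1 = 3.
3 is placed in row 5, leaving r5c4 = 6.
6 is placed in row 6; hence r6c4 = 4.
3 is placed in column 1; hence r1c1 = 5.
Column 2 already has 2; hence r1c2 = 3.
The 3 cells of cage d must have product 30; hence r1c3 = 2.
Column 6 now contains 5; hence r1c6 = 6.
Cage o needs sum 14, so r2c3 = 6.
Column 4 now contains 6; hence r2c4 = 3.
Row 3 now contains 2; hence r3c3 = 3.
Cage i needs product 24, leaving r4c3 = 4.
Column 4 now contains 4, so r4c4 = 2.
Row 5 now contains 6, which forces r5c3 = 5.
Row 6 already has 4, so r6c3 = 1.
Completed grid: 5 3 2 1 4 6 / 4 2 6 3 5 1 / 6 4 3 5 1 2 / 1 6 4 2 3 5 / 3 1 5 6 2 4 / 2 5 1 4 6 3.

5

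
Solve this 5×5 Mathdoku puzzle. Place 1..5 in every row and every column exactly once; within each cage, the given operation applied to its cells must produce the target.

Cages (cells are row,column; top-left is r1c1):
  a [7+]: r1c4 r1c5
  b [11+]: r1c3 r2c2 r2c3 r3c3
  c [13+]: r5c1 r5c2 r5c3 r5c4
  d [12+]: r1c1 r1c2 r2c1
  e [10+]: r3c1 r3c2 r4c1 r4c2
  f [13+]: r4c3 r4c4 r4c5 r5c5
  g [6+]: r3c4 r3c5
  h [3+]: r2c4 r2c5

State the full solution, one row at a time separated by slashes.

Row 1 needs a 1, and only r1c3 is open for it.
In row 5, 2 can only go at r5c5, so r5c5 = 2.
The two cells of cage h must have sum 3, which forces r2c4 = 2.
Column 5 already has 2, which forces r2c5 = 1.
The two cells of cage g must have sum 6, which forces r3c4 = 1.
Cage g needs two cells with sum 6; hence r3c5 = 5.
Cage f has sum 13, leaving r4c3 = 2.
Column 5 already has 5, so r4c5 = 4.
The two cells of cage a must have sum 7, leaving r1c4 = 4.
Column 5 now contains 4, so r1c5 = 3.
Cage b needs sum 11, which forces r2c2 = 3.
Cage b needs sum 11, leaving r2c3 = 4.
2 is placed in column 3, leaving r3c3 = 3.
Column 2 already has 3, so r4c2 = 1.
Row 4 already has 4, which forces r4c4 = 5.
3 is placed in column 3, so r5c3 = 5.
Column 4 already has 5, leaving r5c4 = 3.
The 3 cells of cage d must have sum 12, leaving r1c1 = 2.
Row 1 already has 3, leaving r1c2 = 5.
Row 2 now contains 4, which forces r2c1 = 5.
2 is placed in column 1, which forces r3c1 = 4.
Row 3 already has 4, so r3c2 = 2.
Row 4 now contains 1; hence r4c1 = 3.
Cage c needs sum 13, which forces r5c1 = 1.
Row 5 already has 5, so r5c2 = 4.

2 5 1 4 3 / 5 3 4 2 1 / 4 2 3 1 5 / 3 1 2 5 4 / 1 4 5 3 2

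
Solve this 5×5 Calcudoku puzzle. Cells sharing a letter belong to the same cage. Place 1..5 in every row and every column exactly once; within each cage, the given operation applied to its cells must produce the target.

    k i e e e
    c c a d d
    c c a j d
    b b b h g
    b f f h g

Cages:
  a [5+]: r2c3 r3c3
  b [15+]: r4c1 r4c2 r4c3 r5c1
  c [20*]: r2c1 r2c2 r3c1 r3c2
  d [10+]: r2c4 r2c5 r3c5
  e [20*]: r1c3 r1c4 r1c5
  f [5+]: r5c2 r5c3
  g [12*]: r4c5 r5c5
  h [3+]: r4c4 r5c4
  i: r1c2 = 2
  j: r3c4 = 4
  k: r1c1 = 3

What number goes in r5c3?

1

Cage k is given, which forces r1c1 = 3.
I is a freebie, which forces r1c2 = 2.
J is a freebie, so r3c4 = 4.
In row 5, 5 can only go at r5c1, so r5c1 = 5.
Cage c needs product 20, leaving r2c1 = 4.
Cage c has product 20, leaving r2c2 = 1.
5 is placed in column 1, which forces r3c1 = 1.
Cage c has product 20, which forces r3c2 = 5.
1 is placed in column 1, which forces r4c1 = 2.
Row 4 now contains 2, so r4c4 = 1.
1 is placed in column 4, so r5c4 = 2.
1 is placed in column 4, so r1c4 = 5.
5 is placed in column 4, which forces r2c4 = 3.
Cage b has sum 15; hence r4c2 = 3.
Cage b has sum 15, so r4c3 = 5.
Row 4 now contains 3, which forces r4c5 = 4.
Cage f's pair has sum 5, which forces r5c2 = 4.
Cage f's pair has sum 5, which forces r5c3 = 1.
Column 5 already has 4, which forces r5c5 = 3.
Column 3 now contains 1, leaving r1c3 = 4.
Column 5 already has 4; hence r1c5 = 1.
Row 2 now contains 3, so r2c3 = 2.
The 3 cells of cage d must have sum 10, which forces r2c5 = 5.
Cage a needs two cells with sum 5; hence r3c3 = 3.
3 is placed in column 5, leaving r3c5 = 2.
Filled in: 3 2 4 5 1 / 4 1 2 3 5 / 1 5 3 4 2 / 2 3 5 1 4 / 5 4 1 2 3.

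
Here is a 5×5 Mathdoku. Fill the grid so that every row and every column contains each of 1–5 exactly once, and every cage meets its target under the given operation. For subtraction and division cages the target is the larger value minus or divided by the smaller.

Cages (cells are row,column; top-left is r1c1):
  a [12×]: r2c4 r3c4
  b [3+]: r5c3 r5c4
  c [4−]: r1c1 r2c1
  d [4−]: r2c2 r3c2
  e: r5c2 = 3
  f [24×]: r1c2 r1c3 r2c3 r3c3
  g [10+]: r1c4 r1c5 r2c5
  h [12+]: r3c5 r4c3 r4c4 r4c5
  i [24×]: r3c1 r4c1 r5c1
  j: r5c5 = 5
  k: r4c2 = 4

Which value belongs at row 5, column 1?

4

Cage k is given; hence r4c2 = 4.
Cage e is a single given cell; hence r5c2 = 3.
Cage j is given, so r5c5 = 5.
In row 3, 5 can only go at r3c2, so r3c2 = 5.
5 is placed in column 2, which forces r2c2 = 1.
Cage c needs two cells with difference 4, so r1c1 = 1.
Column 2 already has 1, so r1c2 = 2.
1 is placed in row 2; hence r2c1 = 5.
The 4 cells of cage f must have product 24, so r3c3 = 1.
1 is placed in column 3, so r5c3 = 2.
Row 5 now contains 2; hence r5c4 = 1.
Row 5 now contains 2, leaving r5c1 = 4.
Row 1 needs a 5, and only r1c4 is open for it.
Cage g needs sum 10, which forces r1c5 = 3.
Cage g has sum 10, which forces r2c5 = 2.
Column 5 already has 2, leaving r3c5 = 4.
Cage h has sum 12, so r4c3 = 5.
3 is placed in column 5, so r4c5 = 1.
Row 1 now contains 3, leaving r1c3 = 4.
The 4 cells of cage f must have product 24, leaving r2c3 = 3.
Cage a needs two cells with product 12, so r2c4 = 4.
4 is placed in row 3, so r3c4 = 3.
Cage h needs sum 12; hence r4c4 = 2.
Row 3 already has 3, which forces r3c1 = 2.
2 is placed in row 4, so r4c1 = 3.
Filled in: 1 2 4 5 3 / 5 1 3 4 2 / 2 5 1 3 4 / 3 4 5 2 1 / 4 3 2 1 5.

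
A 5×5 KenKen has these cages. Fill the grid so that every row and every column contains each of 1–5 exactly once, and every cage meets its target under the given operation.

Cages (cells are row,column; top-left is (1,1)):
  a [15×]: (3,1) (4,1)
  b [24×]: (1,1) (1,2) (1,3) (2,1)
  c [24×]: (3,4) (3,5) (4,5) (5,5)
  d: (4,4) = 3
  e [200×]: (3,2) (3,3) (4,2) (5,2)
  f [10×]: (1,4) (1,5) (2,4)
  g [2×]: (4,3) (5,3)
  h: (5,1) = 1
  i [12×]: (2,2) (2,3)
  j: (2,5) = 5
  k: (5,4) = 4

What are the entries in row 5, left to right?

1 5 2 4 3

J is a freebie, leaving (2,5) = 5.
Cage e needs product 200, which forces (3,3) = 5.
Cage d is a single given cell; hence (4,4) = 3.
Cage h is a single given cell, leaving (5,1) = 1.
Row 5 already has 1; hence (5,3) = 2.
Cage k is a single given cell, so (5,4) = 4.
Row 5 now contains 4, so (5,5) = 3.
Cage f has product 10; hence (1,4) = 5.
Row 3 already has 5, so (3,1) = 3.
Row 4 already has 3, so (4,1) = 5.
Column 3 already has 2; hence (4,3) = 1.
Row 5 now contains 4, so (5,2) = 5.
Cage b has product 24, which forces (1,2) = 1.
Cage b needs product 24, which forces (1,3) = 3.
Row 1 now contains 1, leaving (1,5) = 2.
3 is placed in column 3, so (2,3) = 4.
2 is placed in column 5, which forces (4,5) = 4.
Row 1 now contains 2, which forces (1,1) = 4.
4 is placed in row 2, leaving (2,1) = 2.
4 is placed in row 2, leaving (2,2) = 3.
The 3 cells of cage f must have product 10, so (2,4) = 1.
Cage e has product 200, leaving (3,2) = 4.
Cage c has product 24, which forces (3,4) = 2.
Column 5 already has 4; hence (3,5) = 1.
Row 4 already has 4, leaving (4,2) = 2.
The full grid is 4 1 3 5 2 / 2 3 4 1 5 / 3 4 5 2 1 / 5 2 1 3 4 / 1 5 2 4 3.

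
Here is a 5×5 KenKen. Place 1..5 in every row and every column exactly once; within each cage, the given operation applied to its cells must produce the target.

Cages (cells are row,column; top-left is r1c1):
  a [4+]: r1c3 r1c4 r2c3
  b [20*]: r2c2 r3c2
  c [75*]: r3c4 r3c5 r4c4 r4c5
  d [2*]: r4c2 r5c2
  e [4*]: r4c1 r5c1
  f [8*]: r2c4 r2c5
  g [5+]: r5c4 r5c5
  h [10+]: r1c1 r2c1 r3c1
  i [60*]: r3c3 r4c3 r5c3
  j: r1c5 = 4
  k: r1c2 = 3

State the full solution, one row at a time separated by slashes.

5 3 2 1 4 / 3 5 1 4 2 / 2 4 3 5 1 / 1 2 4 3 5 / 4 1 5 2 3

K is a freebie, leaving r1c2 = 3.
Cage a has sum 4, so r1c3 = 2.
Cage a needs sum 4, so r1c4 = 1.
Cage j is a single given cell; hence r1c5 = 4.
Cage a has sum 4, which forces r2c3 = 1.
Column 5 already has 4, so r2c5 = 2.
Row 1 already has 4; hence r1c1 = 5.
Row 2 now contains 2, so r2c4 = 4.
4 is placed in column 4, leaving r5c4 = 2.
Row 2 now contains 4, leaving r2c1 = 3.
Row 2 now contains 4, leaving r2c2 = 5.
Cage h has sum 10, which forces r3c1 = 2.
The two cells of cage b must have product 20, leaving r3c2 = 4.
Cage d needs two cells with product 2, leaving r4c2 = 2.
Row 5 already has 2, leaving r5c2 = 1.
Cage g needs two cells with sum 5, which forces r5c5 = 3.
Cage e needs two cells with product 4, so r4c1 = 1.
1 is placed in row 4, leaving r4c5 = 5.
Row 5 already has 1, leaving r5c1 = 4.
4 is placed in row 5; hence r5c3 = 5.
5 is placed in column 3, so r3c3 = 3.
The 4 cells of cage c must have product 75, leaving r3c4 = 5.
Column 5 now contains 5, so r3c5 = 1.
Cage i needs product 60, so r4c3 = 4.
Row 4 already has 5; hence r4c4 = 3.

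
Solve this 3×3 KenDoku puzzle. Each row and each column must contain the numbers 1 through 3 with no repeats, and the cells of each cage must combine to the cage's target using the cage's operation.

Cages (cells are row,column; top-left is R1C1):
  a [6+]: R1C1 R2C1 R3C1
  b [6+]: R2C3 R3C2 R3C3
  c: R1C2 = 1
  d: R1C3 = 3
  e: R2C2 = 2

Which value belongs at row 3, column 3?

Cage c is a single given cell, so R1C2 = 1.
D is a freebie, so R1C3 = 3.
E is a freebie, so R2C2 = 2.
Row 2 now contains 2, so R2C3 = 1.
2 is placed in column 2; hence R3C2 = 3.
Column 3 already has 1; hence R3C3 = 2.
3 is placed in row 1; hence R1C1 = 2.
1 is placed in row 2, so R2C1 = 3.
Row 3 already has 2, so R3C1 = 1.
Completed grid: 2 1 3 / 3 2 1 / 1 3 2.

2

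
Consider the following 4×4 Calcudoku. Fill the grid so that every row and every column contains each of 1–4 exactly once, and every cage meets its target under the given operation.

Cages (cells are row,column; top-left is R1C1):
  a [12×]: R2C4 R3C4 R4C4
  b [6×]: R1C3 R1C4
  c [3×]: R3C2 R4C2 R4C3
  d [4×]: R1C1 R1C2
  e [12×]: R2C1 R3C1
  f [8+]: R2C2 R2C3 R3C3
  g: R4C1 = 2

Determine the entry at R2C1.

3

Cage c has product 3, which forces R3C2 = 1.
Cage g is given, so R4C1 = 2.
The 3 cells of cage c must have product 3, so R4C2 = 3.
Cage c needs product 3; hence R4C3 = 1.
1 is placed in row 4, which forces R4C4 = 4.
Cage d needs two cells with product 4, so R1C1 = 1.
1 is placed in column 2; hence R1C2 = 4.
Cage f needs sum 8, leaving R2C2 = 2.
The 3 cells of cage f must have sum 8, so R2C3 = 4.
Cage a has product 12, leaving R2C4 = 1.
The 3 cells of cage f must have sum 8; hence R3C3 = 2.
Column 4 already has 4, so R3C4 = 3.
Column 3 already has 2, which forces R1C3 = 3.
Column 4 now contains 3, leaving R1C4 = 2.
Row 2 now contains 4, which forces R2C1 = 3.
3 is placed in row 3; hence R3C1 = 4.
The full grid is 1 4 3 2 / 3 2 4 1 / 4 1 2 3 / 2 3 1 4.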